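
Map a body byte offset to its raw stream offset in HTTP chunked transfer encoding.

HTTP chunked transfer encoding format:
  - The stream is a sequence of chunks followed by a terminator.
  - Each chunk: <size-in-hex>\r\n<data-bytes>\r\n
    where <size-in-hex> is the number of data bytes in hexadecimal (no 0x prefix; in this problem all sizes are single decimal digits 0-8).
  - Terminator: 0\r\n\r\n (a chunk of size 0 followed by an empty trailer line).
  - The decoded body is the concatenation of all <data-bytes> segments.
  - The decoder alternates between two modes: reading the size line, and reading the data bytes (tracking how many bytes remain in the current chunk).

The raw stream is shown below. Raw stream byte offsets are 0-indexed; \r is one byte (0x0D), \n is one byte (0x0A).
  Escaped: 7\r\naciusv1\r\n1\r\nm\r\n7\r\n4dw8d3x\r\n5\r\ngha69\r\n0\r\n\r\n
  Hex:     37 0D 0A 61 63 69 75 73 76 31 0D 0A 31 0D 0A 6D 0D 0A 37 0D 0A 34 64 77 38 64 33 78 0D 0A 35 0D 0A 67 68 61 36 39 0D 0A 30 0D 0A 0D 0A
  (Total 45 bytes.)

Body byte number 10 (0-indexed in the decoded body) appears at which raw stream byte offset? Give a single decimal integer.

Chunk 1: stream[0..1]='7' size=0x7=7, data at stream[3..10]='aciusv1' -> body[0..7], body so far='aciusv1'
Chunk 2: stream[12..13]='1' size=0x1=1, data at stream[15..16]='m' -> body[7..8], body so far='aciusv1m'
Chunk 3: stream[18..19]='7' size=0x7=7, data at stream[21..28]='4dw8d3x' -> body[8..15], body so far='aciusv1m4dw8d3x'
Chunk 4: stream[30..31]='5' size=0x5=5, data at stream[33..38]='gha69' -> body[15..20], body so far='aciusv1m4dw8d3xgha69'
Chunk 5: stream[40..41]='0' size=0 (terminator). Final body='aciusv1m4dw8d3xgha69' (20 bytes)
Body byte 10 at stream offset 23

Answer: 23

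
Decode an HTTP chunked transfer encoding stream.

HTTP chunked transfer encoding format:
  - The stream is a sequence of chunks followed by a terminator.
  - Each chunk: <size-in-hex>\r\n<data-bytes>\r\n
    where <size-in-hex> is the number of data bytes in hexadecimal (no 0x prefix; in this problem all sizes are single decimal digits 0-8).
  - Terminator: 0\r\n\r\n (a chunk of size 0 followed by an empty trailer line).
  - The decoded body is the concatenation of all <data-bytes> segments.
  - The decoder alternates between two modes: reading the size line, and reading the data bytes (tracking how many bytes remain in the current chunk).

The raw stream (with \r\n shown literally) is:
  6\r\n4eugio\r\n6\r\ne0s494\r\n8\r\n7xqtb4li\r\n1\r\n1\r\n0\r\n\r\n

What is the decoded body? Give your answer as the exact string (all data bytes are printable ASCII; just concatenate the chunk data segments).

Answer: 4eugioe0s4947xqtb4li1

Derivation:
Chunk 1: stream[0..1]='6' size=0x6=6, data at stream[3..9]='4eugio' -> body[0..6], body so far='4eugio'
Chunk 2: stream[11..12]='6' size=0x6=6, data at stream[14..20]='e0s494' -> body[6..12], body so far='4eugioe0s494'
Chunk 3: stream[22..23]='8' size=0x8=8, data at stream[25..33]='7xqtb4li' -> body[12..20], body so far='4eugioe0s4947xqtb4li'
Chunk 4: stream[35..36]='1' size=0x1=1, data at stream[38..39]='1' -> body[20..21], body so far='4eugioe0s4947xqtb4li1'
Chunk 5: stream[41..42]='0' size=0 (terminator). Final body='4eugioe0s4947xqtb4li1' (21 bytes)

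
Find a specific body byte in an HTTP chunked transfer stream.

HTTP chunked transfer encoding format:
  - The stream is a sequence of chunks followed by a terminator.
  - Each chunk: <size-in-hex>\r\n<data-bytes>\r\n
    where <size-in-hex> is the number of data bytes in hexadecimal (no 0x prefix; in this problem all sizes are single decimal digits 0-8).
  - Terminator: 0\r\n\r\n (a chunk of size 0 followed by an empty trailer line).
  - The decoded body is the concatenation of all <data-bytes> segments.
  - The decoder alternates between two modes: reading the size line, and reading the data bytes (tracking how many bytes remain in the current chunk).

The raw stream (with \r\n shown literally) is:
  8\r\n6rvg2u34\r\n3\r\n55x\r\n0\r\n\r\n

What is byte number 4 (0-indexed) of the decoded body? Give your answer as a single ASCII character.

Answer: 2

Derivation:
Chunk 1: stream[0..1]='8' size=0x8=8, data at stream[3..11]='6rvg2u34' -> body[0..8], body so far='6rvg2u34'
Chunk 2: stream[13..14]='3' size=0x3=3, data at stream[16..19]='55x' -> body[8..11], body so far='6rvg2u3455x'
Chunk 3: stream[21..22]='0' size=0 (terminator). Final body='6rvg2u3455x' (11 bytes)
Body byte 4 = '2'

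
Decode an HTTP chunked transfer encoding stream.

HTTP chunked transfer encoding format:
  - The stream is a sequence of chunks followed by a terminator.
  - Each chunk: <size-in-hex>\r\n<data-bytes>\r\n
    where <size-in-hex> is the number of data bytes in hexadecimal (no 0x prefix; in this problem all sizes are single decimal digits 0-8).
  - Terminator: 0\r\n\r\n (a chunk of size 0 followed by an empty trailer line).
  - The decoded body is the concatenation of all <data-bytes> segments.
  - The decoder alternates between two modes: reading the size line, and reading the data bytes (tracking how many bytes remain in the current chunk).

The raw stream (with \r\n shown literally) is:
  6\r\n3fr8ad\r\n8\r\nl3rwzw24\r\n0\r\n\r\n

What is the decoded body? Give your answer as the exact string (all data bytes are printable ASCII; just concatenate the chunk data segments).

Answer: 3fr8adl3rwzw24

Derivation:
Chunk 1: stream[0..1]='6' size=0x6=6, data at stream[3..9]='3fr8ad' -> body[0..6], body so far='3fr8ad'
Chunk 2: stream[11..12]='8' size=0x8=8, data at stream[14..22]='l3rwzw24' -> body[6..14], body so far='3fr8adl3rwzw24'
Chunk 3: stream[24..25]='0' size=0 (terminator). Final body='3fr8adl3rwzw24' (14 bytes)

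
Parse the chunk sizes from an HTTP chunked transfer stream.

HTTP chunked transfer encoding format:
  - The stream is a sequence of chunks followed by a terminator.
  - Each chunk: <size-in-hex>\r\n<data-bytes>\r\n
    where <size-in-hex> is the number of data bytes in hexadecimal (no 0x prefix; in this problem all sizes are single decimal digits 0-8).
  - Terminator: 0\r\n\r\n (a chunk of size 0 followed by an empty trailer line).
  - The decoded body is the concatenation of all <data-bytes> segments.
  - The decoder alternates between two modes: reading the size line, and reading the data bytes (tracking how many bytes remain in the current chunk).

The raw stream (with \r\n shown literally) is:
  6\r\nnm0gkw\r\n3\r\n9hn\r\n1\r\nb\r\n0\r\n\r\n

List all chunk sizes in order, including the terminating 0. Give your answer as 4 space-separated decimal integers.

Chunk 1: stream[0..1]='6' size=0x6=6, data at stream[3..9]='nm0gkw' -> body[0..6], body so far='nm0gkw'
Chunk 2: stream[11..12]='3' size=0x3=3, data at stream[14..17]='9hn' -> body[6..9], body so far='nm0gkw9hn'
Chunk 3: stream[19..20]='1' size=0x1=1, data at stream[22..23]='b' -> body[9..10], body so far='nm0gkw9hnb'
Chunk 4: stream[25..26]='0' size=0 (terminator). Final body='nm0gkw9hnb' (10 bytes)

Answer: 6 3 1 0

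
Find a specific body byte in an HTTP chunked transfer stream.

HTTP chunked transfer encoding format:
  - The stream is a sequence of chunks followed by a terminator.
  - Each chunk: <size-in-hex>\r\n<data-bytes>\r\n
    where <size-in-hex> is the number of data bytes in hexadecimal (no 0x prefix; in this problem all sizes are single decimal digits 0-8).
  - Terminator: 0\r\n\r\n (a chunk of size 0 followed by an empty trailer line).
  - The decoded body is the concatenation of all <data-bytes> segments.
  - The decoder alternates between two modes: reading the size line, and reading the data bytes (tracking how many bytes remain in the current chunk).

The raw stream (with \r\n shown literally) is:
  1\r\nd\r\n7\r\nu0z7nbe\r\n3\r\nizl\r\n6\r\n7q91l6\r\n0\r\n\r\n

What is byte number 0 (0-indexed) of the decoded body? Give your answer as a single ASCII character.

Answer: d

Derivation:
Chunk 1: stream[0..1]='1' size=0x1=1, data at stream[3..4]='d' -> body[0..1], body so far='d'
Chunk 2: stream[6..7]='7' size=0x7=7, data at stream[9..16]='u0z7nbe' -> body[1..8], body so far='du0z7nbe'
Chunk 3: stream[18..19]='3' size=0x3=3, data at stream[21..24]='izl' -> body[8..11], body so far='du0z7nbeizl'
Chunk 4: stream[26..27]='6' size=0x6=6, data at stream[29..35]='7q91l6' -> body[11..17], body so far='du0z7nbeizl7q91l6'
Chunk 5: stream[37..38]='0' size=0 (terminator). Final body='du0z7nbeizl7q91l6' (17 bytes)
Body byte 0 = 'd'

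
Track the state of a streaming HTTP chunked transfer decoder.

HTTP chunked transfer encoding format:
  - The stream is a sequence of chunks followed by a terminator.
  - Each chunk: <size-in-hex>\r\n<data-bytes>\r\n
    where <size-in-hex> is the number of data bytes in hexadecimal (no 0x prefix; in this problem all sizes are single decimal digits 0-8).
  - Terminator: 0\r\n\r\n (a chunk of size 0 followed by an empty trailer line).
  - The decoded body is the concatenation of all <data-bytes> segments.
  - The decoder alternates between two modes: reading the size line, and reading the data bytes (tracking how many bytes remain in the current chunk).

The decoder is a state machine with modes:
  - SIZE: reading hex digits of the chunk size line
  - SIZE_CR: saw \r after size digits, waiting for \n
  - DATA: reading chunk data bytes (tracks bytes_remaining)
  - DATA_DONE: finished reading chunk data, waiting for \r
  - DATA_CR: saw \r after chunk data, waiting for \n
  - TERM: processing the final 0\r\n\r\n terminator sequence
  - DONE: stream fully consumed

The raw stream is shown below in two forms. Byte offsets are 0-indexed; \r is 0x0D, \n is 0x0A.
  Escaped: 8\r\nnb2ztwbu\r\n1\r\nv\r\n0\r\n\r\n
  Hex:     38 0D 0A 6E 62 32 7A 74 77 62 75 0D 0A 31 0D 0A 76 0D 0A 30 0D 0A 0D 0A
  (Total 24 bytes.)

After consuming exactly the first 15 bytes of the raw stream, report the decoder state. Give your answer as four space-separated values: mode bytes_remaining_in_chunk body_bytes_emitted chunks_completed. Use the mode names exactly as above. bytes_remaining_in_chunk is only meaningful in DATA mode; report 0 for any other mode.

Answer: SIZE_CR 0 8 1

Derivation:
Byte 0 = '8': mode=SIZE remaining=0 emitted=0 chunks_done=0
Byte 1 = 0x0D: mode=SIZE_CR remaining=0 emitted=0 chunks_done=0
Byte 2 = 0x0A: mode=DATA remaining=8 emitted=0 chunks_done=0
Byte 3 = 'n': mode=DATA remaining=7 emitted=1 chunks_done=0
Byte 4 = 'b': mode=DATA remaining=6 emitted=2 chunks_done=0
Byte 5 = '2': mode=DATA remaining=5 emitted=3 chunks_done=0
Byte 6 = 'z': mode=DATA remaining=4 emitted=4 chunks_done=0
Byte 7 = 't': mode=DATA remaining=3 emitted=5 chunks_done=0
Byte 8 = 'w': mode=DATA remaining=2 emitted=6 chunks_done=0
Byte 9 = 'b': mode=DATA remaining=1 emitted=7 chunks_done=0
Byte 10 = 'u': mode=DATA_DONE remaining=0 emitted=8 chunks_done=0
Byte 11 = 0x0D: mode=DATA_CR remaining=0 emitted=8 chunks_done=0
Byte 12 = 0x0A: mode=SIZE remaining=0 emitted=8 chunks_done=1
Byte 13 = '1': mode=SIZE remaining=0 emitted=8 chunks_done=1
Byte 14 = 0x0D: mode=SIZE_CR remaining=0 emitted=8 chunks_done=1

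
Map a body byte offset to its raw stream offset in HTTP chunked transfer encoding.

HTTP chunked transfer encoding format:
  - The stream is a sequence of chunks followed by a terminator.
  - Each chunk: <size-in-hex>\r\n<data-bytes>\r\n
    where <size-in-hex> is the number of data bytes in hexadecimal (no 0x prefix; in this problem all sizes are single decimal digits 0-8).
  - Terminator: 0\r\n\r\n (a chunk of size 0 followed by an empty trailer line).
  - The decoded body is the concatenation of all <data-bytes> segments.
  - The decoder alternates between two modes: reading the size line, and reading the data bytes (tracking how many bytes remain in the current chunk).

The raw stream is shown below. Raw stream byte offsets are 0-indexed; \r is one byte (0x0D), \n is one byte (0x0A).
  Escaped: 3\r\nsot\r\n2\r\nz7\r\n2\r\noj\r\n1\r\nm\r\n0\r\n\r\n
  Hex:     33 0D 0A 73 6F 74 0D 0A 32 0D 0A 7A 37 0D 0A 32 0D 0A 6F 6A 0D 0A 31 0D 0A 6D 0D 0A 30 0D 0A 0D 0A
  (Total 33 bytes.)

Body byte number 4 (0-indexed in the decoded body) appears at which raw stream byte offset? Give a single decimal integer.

Answer: 12

Derivation:
Chunk 1: stream[0..1]='3' size=0x3=3, data at stream[3..6]='sot' -> body[0..3], body so far='sot'
Chunk 2: stream[8..9]='2' size=0x2=2, data at stream[11..13]='z7' -> body[3..5], body so far='sotz7'
Chunk 3: stream[15..16]='2' size=0x2=2, data at stream[18..20]='oj' -> body[5..7], body so far='sotz7oj'
Chunk 4: stream[22..23]='1' size=0x1=1, data at stream[25..26]='m' -> body[7..8], body so far='sotz7ojm'
Chunk 5: stream[28..29]='0' size=0 (terminator). Final body='sotz7ojm' (8 bytes)
Body byte 4 at stream offset 12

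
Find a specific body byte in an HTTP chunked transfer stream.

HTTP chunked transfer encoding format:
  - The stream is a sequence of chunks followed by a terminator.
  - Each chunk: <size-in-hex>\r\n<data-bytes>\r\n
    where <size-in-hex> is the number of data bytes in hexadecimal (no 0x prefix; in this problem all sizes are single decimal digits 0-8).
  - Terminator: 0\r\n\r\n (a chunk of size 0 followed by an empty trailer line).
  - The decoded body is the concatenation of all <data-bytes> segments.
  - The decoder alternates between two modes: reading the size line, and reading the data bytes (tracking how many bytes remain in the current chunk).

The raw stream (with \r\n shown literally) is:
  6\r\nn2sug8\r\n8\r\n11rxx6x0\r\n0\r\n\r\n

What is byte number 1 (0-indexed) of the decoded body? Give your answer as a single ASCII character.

Answer: 2

Derivation:
Chunk 1: stream[0..1]='6' size=0x6=6, data at stream[3..9]='n2sug8' -> body[0..6], body so far='n2sug8'
Chunk 2: stream[11..12]='8' size=0x8=8, data at stream[14..22]='11rxx6x0' -> body[6..14], body so far='n2sug811rxx6x0'
Chunk 3: stream[24..25]='0' size=0 (terminator). Final body='n2sug811rxx6x0' (14 bytes)
Body byte 1 = '2'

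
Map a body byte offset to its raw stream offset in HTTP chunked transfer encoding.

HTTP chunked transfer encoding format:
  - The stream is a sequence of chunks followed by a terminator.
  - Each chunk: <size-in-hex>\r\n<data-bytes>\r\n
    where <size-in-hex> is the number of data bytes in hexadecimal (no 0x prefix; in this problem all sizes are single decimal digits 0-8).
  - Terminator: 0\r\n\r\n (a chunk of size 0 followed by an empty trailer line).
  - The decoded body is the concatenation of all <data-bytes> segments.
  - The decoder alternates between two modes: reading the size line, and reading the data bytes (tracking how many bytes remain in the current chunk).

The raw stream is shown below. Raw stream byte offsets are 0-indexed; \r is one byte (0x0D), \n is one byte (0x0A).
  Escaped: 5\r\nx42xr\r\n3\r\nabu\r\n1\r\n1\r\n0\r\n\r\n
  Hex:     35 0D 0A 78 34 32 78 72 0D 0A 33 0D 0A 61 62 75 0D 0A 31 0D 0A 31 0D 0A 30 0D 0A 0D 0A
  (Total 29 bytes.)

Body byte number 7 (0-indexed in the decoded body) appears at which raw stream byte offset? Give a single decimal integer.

Chunk 1: stream[0..1]='5' size=0x5=5, data at stream[3..8]='x42xr' -> body[0..5], body so far='x42xr'
Chunk 2: stream[10..11]='3' size=0x3=3, data at stream[13..16]='abu' -> body[5..8], body so far='x42xrabu'
Chunk 3: stream[18..19]='1' size=0x1=1, data at stream[21..22]='1' -> body[8..9], body so far='x42xrabu1'
Chunk 4: stream[24..25]='0' size=0 (terminator). Final body='x42xrabu1' (9 bytes)
Body byte 7 at stream offset 15

Answer: 15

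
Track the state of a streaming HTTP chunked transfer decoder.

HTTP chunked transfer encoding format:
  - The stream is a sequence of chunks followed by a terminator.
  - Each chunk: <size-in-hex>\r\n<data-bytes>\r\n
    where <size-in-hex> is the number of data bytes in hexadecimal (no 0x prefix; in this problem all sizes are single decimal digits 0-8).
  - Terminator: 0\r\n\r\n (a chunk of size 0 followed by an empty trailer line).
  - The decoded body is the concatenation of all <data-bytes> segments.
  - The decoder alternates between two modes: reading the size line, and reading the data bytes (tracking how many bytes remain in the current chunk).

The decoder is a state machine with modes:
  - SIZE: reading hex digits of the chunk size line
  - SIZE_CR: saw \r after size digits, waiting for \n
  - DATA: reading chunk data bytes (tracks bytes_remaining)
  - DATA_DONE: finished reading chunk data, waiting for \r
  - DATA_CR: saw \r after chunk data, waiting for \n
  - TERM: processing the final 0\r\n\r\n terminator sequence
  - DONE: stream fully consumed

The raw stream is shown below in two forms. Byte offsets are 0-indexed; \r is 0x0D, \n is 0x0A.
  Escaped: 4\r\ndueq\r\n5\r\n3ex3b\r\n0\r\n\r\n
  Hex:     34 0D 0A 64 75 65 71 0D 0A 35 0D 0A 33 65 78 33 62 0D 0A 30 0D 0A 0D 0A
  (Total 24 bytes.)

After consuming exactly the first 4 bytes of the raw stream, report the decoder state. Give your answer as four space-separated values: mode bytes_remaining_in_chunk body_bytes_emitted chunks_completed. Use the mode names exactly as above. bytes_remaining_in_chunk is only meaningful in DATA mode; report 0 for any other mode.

Answer: DATA 3 1 0

Derivation:
Byte 0 = '4': mode=SIZE remaining=0 emitted=0 chunks_done=0
Byte 1 = 0x0D: mode=SIZE_CR remaining=0 emitted=0 chunks_done=0
Byte 2 = 0x0A: mode=DATA remaining=4 emitted=0 chunks_done=0
Byte 3 = 'd': mode=DATA remaining=3 emitted=1 chunks_done=0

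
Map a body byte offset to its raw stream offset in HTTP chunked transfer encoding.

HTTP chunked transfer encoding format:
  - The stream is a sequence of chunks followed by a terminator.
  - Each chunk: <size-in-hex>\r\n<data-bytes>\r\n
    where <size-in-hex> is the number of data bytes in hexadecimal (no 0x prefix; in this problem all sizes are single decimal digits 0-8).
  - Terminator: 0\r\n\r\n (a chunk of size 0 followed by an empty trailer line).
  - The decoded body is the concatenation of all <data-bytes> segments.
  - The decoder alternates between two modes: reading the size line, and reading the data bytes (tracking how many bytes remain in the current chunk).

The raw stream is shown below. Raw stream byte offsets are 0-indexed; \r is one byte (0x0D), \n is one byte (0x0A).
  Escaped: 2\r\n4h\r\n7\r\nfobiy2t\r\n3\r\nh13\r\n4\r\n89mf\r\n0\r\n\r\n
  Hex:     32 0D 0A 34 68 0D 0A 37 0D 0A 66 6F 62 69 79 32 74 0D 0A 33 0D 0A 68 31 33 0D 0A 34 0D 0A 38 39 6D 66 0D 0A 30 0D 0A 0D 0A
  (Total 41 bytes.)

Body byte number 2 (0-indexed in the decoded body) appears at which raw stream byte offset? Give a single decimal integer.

Chunk 1: stream[0..1]='2' size=0x2=2, data at stream[3..5]='4h' -> body[0..2], body so far='4h'
Chunk 2: stream[7..8]='7' size=0x7=7, data at stream[10..17]='fobiy2t' -> body[2..9], body so far='4hfobiy2t'
Chunk 3: stream[19..20]='3' size=0x3=3, data at stream[22..25]='h13' -> body[9..12], body so far='4hfobiy2th13'
Chunk 4: stream[27..28]='4' size=0x4=4, data at stream[30..34]='89mf' -> body[12..16], body so far='4hfobiy2th1389mf'
Chunk 5: stream[36..37]='0' size=0 (terminator). Final body='4hfobiy2th1389mf' (16 bytes)
Body byte 2 at stream offset 10

Answer: 10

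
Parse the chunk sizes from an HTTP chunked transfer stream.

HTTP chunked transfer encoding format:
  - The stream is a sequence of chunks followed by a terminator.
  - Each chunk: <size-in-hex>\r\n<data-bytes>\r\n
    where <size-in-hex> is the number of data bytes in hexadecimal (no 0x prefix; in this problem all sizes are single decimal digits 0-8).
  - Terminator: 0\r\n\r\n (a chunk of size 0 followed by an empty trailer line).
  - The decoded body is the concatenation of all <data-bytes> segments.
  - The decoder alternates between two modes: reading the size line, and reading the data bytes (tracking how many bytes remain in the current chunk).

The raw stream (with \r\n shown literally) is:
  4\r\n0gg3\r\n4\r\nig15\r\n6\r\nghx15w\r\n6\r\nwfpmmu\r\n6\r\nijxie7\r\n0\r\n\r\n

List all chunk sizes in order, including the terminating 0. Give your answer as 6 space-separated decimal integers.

Chunk 1: stream[0..1]='4' size=0x4=4, data at stream[3..7]='0gg3' -> body[0..4], body so far='0gg3'
Chunk 2: stream[9..10]='4' size=0x4=4, data at stream[12..16]='ig15' -> body[4..8], body so far='0gg3ig15'
Chunk 3: stream[18..19]='6' size=0x6=6, data at stream[21..27]='ghx15w' -> body[8..14], body so far='0gg3ig15ghx15w'
Chunk 4: stream[29..30]='6' size=0x6=6, data at stream[32..38]='wfpmmu' -> body[14..20], body so far='0gg3ig15ghx15wwfpmmu'
Chunk 5: stream[40..41]='6' size=0x6=6, data at stream[43..49]='ijxie7' -> body[20..26], body so far='0gg3ig15ghx15wwfpmmuijxie7'
Chunk 6: stream[51..52]='0' size=0 (terminator). Final body='0gg3ig15ghx15wwfpmmuijxie7' (26 bytes)

Answer: 4 4 6 6 6 0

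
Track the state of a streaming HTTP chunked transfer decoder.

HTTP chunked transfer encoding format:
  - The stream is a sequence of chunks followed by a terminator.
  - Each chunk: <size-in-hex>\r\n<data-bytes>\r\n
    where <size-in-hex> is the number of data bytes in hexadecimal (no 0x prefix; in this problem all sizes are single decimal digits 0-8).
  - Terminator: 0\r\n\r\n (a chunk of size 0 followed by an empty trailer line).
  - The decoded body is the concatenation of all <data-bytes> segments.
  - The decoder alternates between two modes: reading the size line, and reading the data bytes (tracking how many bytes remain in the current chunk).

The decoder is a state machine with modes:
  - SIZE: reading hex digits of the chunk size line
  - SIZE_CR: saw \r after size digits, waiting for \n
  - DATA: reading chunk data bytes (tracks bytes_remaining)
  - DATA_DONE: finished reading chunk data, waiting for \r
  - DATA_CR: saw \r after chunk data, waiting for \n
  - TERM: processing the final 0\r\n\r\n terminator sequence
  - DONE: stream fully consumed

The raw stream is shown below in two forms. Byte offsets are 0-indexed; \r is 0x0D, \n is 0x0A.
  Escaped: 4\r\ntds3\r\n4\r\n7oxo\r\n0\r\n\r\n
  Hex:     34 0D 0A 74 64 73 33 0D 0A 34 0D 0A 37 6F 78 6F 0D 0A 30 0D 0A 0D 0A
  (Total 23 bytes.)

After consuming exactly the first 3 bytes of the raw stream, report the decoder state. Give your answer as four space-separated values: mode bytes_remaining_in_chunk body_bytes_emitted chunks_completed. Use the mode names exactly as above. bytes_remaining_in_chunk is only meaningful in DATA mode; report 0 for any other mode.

Answer: DATA 4 0 0

Derivation:
Byte 0 = '4': mode=SIZE remaining=0 emitted=0 chunks_done=0
Byte 1 = 0x0D: mode=SIZE_CR remaining=0 emitted=0 chunks_done=0
Byte 2 = 0x0A: mode=DATA remaining=4 emitted=0 chunks_done=0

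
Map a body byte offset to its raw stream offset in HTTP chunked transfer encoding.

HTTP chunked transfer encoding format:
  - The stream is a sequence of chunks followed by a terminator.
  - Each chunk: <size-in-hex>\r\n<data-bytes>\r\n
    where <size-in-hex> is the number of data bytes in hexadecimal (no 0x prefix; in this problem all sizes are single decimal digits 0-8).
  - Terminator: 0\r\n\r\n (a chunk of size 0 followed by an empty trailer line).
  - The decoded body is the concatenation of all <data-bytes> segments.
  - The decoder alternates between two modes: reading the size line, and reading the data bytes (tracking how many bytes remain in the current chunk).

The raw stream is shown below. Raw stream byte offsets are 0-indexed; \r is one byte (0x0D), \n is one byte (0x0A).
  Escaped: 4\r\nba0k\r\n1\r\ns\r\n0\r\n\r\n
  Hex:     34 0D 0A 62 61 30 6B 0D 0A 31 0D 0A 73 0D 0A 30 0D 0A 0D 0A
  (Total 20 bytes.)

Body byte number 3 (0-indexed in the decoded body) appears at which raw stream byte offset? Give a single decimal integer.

Chunk 1: stream[0..1]='4' size=0x4=4, data at stream[3..7]='ba0k' -> body[0..4], body so far='ba0k'
Chunk 2: stream[9..10]='1' size=0x1=1, data at stream[12..13]='s' -> body[4..5], body so far='ba0ks'
Chunk 3: stream[15..16]='0' size=0 (terminator). Final body='ba0ks' (5 bytes)
Body byte 3 at stream offset 6

Answer: 6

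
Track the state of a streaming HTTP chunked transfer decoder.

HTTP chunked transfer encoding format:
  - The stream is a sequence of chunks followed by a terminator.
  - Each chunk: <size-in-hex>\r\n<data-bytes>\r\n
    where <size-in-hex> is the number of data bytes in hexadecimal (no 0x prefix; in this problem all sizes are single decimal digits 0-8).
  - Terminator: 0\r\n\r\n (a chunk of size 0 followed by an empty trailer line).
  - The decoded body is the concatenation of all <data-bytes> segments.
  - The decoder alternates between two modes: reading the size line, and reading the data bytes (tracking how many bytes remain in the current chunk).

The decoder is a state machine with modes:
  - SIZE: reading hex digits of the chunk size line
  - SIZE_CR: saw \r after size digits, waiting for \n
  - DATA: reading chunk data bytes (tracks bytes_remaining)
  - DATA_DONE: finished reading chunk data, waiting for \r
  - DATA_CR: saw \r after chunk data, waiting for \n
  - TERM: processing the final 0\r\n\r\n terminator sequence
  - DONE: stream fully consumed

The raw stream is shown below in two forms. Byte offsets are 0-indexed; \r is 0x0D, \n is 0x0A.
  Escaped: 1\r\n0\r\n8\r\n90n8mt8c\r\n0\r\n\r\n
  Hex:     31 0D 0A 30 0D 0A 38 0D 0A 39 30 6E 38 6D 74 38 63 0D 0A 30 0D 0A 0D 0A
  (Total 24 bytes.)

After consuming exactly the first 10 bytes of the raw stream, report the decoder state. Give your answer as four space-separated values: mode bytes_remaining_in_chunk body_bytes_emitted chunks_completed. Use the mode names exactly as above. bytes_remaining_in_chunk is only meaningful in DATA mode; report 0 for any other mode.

Byte 0 = '1': mode=SIZE remaining=0 emitted=0 chunks_done=0
Byte 1 = 0x0D: mode=SIZE_CR remaining=0 emitted=0 chunks_done=0
Byte 2 = 0x0A: mode=DATA remaining=1 emitted=0 chunks_done=0
Byte 3 = '0': mode=DATA_DONE remaining=0 emitted=1 chunks_done=0
Byte 4 = 0x0D: mode=DATA_CR remaining=0 emitted=1 chunks_done=0
Byte 5 = 0x0A: mode=SIZE remaining=0 emitted=1 chunks_done=1
Byte 6 = '8': mode=SIZE remaining=0 emitted=1 chunks_done=1
Byte 7 = 0x0D: mode=SIZE_CR remaining=0 emitted=1 chunks_done=1
Byte 8 = 0x0A: mode=DATA remaining=8 emitted=1 chunks_done=1
Byte 9 = '9': mode=DATA remaining=7 emitted=2 chunks_done=1

Answer: DATA 7 2 1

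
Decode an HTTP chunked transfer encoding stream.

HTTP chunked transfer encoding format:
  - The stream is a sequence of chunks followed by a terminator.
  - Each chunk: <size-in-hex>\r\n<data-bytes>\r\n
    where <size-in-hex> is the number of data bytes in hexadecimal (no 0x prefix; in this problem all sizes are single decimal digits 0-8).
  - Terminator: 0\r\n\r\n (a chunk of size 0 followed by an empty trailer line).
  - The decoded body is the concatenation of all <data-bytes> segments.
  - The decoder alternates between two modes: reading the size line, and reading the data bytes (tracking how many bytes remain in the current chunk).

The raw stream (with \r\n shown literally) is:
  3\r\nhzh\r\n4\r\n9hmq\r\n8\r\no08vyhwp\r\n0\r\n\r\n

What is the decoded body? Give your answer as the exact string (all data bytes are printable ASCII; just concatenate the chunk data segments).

Answer: hzh9hmqo08vyhwp

Derivation:
Chunk 1: stream[0..1]='3' size=0x3=3, data at stream[3..6]='hzh' -> body[0..3], body so far='hzh'
Chunk 2: stream[8..9]='4' size=0x4=4, data at stream[11..15]='9hmq' -> body[3..7], body so far='hzh9hmq'
Chunk 3: stream[17..18]='8' size=0x8=8, data at stream[20..28]='o08vyhwp' -> body[7..15], body so far='hzh9hmqo08vyhwp'
Chunk 4: stream[30..31]='0' size=0 (terminator). Final body='hzh9hmqo08vyhwp' (15 bytes)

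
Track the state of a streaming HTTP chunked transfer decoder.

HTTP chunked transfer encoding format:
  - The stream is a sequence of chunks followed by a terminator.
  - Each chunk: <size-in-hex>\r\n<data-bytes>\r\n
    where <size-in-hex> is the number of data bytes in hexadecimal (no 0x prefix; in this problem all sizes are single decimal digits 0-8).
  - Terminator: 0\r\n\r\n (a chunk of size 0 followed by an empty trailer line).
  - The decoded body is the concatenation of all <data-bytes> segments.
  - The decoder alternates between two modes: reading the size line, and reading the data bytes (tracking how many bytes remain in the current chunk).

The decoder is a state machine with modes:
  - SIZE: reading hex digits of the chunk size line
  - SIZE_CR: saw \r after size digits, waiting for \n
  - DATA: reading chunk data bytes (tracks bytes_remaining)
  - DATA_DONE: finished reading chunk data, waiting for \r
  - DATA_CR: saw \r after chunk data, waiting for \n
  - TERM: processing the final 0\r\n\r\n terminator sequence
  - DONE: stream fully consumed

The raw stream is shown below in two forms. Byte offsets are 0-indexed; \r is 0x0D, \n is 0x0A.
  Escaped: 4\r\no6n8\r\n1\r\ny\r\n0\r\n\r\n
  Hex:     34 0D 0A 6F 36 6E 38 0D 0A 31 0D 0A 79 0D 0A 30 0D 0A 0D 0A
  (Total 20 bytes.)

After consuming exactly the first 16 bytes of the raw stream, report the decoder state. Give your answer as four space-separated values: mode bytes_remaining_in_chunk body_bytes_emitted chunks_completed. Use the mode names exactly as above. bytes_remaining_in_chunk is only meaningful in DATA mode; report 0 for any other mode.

Answer: SIZE 0 5 2

Derivation:
Byte 0 = '4': mode=SIZE remaining=0 emitted=0 chunks_done=0
Byte 1 = 0x0D: mode=SIZE_CR remaining=0 emitted=0 chunks_done=0
Byte 2 = 0x0A: mode=DATA remaining=4 emitted=0 chunks_done=0
Byte 3 = 'o': mode=DATA remaining=3 emitted=1 chunks_done=0
Byte 4 = '6': mode=DATA remaining=2 emitted=2 chunks_done=0
Byte 5 = 'n': mode=DATA remaining=1 emitted=3 chunks_done=0
Byte 6 = '8': mode=DATA_DONE remaining=0 emitted=4 chunks_done=0
Byte 7 = 0x0D: mode=DATA_CR remaining=0 emitted=4 chunks_done=0
Byte 8 = 0x0A: mode=SIZE remaining=0 emitted=4 chunks_done=1
Byte 9 = '1': mode=SIZE remaining=0 emitted=4 chunks_done=1
Byte 10 = 0x0D: mode=SIZE_CR remaining=0 emitted=4 chunks_done=1
Byte 11 = 0x0A: mode=DATA remaining=1 emitted=4 chunks_done=1
Byte 12 = 'y': mode=DATA_DONE remaining=0 emitted=5 chunks_done=1
Byte 13 = 0x0D: mode=DATA_CR remaining=0 emitted=5 chunks_done=1
Byte 14 = 0x0A: mode=SIZE remaining=0 emitted=5 chunks_done=2
Byte 15 = '0': mode=SIZE remaining=0 emitted=5 chunks_done=2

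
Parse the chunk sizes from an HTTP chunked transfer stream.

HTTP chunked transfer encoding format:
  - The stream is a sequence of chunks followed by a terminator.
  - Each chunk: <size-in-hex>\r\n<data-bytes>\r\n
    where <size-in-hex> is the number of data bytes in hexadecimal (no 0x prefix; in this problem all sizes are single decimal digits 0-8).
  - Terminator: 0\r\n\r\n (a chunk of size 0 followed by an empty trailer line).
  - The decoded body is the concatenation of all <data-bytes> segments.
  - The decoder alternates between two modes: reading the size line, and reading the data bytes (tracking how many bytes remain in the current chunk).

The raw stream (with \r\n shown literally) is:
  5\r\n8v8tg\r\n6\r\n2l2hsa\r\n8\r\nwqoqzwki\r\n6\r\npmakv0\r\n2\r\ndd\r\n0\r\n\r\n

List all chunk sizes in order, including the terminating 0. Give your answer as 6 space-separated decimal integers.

Answer: 5 6 8 6 2 0

Derivation:
Chunk 1: stream[0..1]='5' size=0x5=5, data at stream[3..8]='8v8tg' -> body[0..5], body so far='8v8tg'
Chunk 2: stream[10..11]='6' size=0x6=6, data at stream[13..19]='2l2hsa' -> body[5..11], body so far='8v8tg2l2hsa'
Chunk 3: stream[21..22]='8' size=0x8=8, data at stream[24..32]='wqoqzwki' -> body[11..19], body so far='8v8tg2l2hsawqoqzwki'
Chunk 4: stream[34..35]='6' size=0x6=6, data at stream[37..43]='pmakv0' -> body[19..25], body so far='8v8tg2l2hsawqoqzwkipmakv0'
Chunk 5: stream[45..46]='2' size=0x2=2, data at stream[48..50]='dd' -> body[25..27], body so far='8v8tg2l2hsawqoqzwkipmakv0dd'
Chunk 6: stream[52..53]='0' size=0 (terminator). Final body='8v8tg2l2hsawqoqzwkipmakv0dd' (27 bytes)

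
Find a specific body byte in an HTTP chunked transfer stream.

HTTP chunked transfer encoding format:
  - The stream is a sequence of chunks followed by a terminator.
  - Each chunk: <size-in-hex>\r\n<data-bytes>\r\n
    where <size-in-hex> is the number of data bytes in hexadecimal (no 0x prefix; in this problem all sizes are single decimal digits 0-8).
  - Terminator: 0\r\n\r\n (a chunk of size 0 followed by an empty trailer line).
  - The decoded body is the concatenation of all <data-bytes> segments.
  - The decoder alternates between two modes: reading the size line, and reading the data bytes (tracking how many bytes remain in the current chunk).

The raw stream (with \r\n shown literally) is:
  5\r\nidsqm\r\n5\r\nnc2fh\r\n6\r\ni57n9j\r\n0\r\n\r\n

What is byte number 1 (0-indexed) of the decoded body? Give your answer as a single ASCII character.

Chunk 1: stream[0..1]='5' size=0x5=5, data at stream[3..8]='idsqm' -> body[0..5], body so far='idsqm'
Chunk 2: stream[10..11]='5' size=0x5=5, data at stream[13..18]='nc2fh' -> body[5..10], body so far='idsqmnc2fh'
Chunk 3: stream[20..21]='6' size=0x6=6, data at stream[23..29]='i57n9j' -> body[10..16], body so far='idsqmnc2fhi57n9j'
Chunk 4: stream[31..32]='0' size=0 (terminator). Final body='idsqmnc2fhi57n9j' (16 bytes)
Body byte 1 = 'd'

Answer: d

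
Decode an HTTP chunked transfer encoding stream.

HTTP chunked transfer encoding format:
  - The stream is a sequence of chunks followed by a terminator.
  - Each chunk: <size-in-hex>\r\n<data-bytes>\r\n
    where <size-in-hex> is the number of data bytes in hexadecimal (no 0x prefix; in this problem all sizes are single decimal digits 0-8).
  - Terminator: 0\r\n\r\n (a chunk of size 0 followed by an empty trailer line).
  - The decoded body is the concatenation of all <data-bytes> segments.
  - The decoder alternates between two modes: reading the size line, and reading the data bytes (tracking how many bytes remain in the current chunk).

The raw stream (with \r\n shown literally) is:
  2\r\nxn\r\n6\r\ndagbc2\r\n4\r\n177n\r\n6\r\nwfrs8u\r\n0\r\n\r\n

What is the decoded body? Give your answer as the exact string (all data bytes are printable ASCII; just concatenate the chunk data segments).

Chunk 1: stream[0..1]='2' size=0x2=2, data at stream[3..5]='xn' -> body[0..2], body so far='xn'
Chunk 2: stream[7..8]='6' size=0x6=6, data at stream[10..16]='dagbc2' -> body[2..8], body so far='xndagbc2'
Chunk 3: stream[18..19]='4' size=0x4=4, data at stream[21..25]='177n' -> body[8..12], body so far='xndagbc2177n'
Chunk 4: stream[27..28]='6' size=0x6=6, data at stream[30..36]='wfrs8u' -> body[12..18], body so far='xndagbc2177nwfrs8u'
Chunk 5: stream[38..39]='0' size=0 (terminator). Final body='xndagbc2177nwfrs8u' (18 bytes)

Answer: xndagbc2177nwfrs8u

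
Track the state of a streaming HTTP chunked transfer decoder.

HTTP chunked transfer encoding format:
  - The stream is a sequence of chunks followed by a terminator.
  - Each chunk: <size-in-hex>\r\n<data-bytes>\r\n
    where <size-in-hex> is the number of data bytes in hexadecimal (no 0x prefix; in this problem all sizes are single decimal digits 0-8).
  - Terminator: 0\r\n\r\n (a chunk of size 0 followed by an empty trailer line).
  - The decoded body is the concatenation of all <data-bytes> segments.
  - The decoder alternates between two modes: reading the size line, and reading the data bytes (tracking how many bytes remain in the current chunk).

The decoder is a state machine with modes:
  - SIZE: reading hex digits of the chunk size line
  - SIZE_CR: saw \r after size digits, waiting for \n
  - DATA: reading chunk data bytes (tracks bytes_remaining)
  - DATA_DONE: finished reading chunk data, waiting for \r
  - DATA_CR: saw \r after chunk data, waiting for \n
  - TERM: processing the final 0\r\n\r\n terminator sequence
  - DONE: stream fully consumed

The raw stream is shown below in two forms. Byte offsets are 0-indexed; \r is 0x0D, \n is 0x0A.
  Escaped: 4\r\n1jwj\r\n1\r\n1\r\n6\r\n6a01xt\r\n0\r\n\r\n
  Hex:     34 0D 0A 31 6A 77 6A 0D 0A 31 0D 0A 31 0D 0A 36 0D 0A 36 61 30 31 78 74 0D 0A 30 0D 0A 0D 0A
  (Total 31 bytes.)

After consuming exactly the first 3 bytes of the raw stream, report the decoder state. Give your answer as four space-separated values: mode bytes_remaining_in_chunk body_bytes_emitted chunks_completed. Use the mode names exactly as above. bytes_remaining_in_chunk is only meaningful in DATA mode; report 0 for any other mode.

Answer: DATA 4 0 0

Derivation:
Byte 0 = '4': mode=SIZE remaining=0 emitted=0 chunks_done=0
Byte 1 = 0x0D: mode=SIZE_CR remaining=0 emitted=0 chunks_done=0
Byte 2 = 0x0A: mode=DATA remaining=4 emitted=0 chunks_done=0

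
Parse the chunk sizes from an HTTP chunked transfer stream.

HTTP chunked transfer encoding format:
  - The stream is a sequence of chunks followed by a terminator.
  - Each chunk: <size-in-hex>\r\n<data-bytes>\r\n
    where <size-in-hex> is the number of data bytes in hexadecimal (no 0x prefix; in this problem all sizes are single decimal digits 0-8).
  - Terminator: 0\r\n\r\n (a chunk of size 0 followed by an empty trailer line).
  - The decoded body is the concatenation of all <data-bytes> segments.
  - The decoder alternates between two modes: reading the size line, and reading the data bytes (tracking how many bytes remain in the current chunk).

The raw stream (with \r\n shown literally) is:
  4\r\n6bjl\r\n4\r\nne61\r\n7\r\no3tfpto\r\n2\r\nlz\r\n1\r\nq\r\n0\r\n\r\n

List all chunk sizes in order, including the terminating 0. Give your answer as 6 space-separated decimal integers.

Chunk 1: stream[0..1]='4' size=0x4=4, data at stream[3..7]='6bjl' -> body[0..4], body so far='6bjl'
Chunk 2: stream[9..10]='4' size=0x4=4, data at stream[12..16]='ne61' -> body[4..8], body so far='6bjlne61'
Chunk 3: stream[18..19]='7' size=0x7=7, data at stream[21..28]='o3tfpto' -> body[8..15], body so far='6bjlne61o3tfpto'
Chunk 4: stream[30..31]='2' size=0x2=2, data at stream[33..35]='lz' -> body[15..17], body so far='6bjlne61o3tfptolz'
Chunk 5: stream[37..38]='1' size=0x1=1, data at stream[40..41]='q' -> body[17..18], body so far='6bjlne61o3tfptolzq'
Chunk 6: stream[43..44]='0' size=0 (terminator). Final body='6bjlne61o3tfptolzq' (18 bytes)

Answer: 4 4 7 2 1 0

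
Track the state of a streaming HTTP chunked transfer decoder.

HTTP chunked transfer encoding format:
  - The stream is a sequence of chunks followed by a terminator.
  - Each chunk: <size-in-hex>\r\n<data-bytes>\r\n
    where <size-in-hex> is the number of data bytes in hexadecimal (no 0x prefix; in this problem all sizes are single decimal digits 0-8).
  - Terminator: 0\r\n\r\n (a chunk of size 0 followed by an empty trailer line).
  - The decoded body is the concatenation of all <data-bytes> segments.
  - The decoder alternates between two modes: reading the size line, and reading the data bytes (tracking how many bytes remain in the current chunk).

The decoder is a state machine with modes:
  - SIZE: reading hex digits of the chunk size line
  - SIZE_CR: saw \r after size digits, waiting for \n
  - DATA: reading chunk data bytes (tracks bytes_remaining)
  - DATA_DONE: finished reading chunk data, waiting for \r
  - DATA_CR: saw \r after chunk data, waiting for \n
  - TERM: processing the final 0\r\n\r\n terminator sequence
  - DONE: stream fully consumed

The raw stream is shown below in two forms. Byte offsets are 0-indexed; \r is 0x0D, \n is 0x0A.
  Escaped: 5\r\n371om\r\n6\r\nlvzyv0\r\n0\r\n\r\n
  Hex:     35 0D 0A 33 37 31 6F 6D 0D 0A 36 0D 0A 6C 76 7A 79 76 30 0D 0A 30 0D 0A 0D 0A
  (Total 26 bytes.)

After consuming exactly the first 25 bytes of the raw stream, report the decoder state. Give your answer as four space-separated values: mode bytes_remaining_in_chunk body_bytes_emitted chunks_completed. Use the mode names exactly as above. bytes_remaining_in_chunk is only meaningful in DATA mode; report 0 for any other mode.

Answer: TERM 0 11 2

Derivation:
Byte 0 = '5': mode=SIZE remaining=0 emitted=0 chunks_done=0
Byte 1 = 0x0D: mode=SIZE_CR remaining=0 emitted=0 chunks_done=0
Byte 2 = 0x0A: mode=DATA remaining=5 emitted=0 chunks_done=0
Byte 3 = '3': mode=DATA remaining=4 emitted=1 chunks_done=0
Byte 4 = '7': mode=DATA remaining=3 emitted=2 chunks_done=0
Byte 5 = '1': mode=DATA remaining=2 emitted=3 chunks_done=0
Byte 6 = 'o': mode=DATA remaining=1 emitted=4 chunks_done=0
Byte 7 = 'm': mode=DATA_DONE remaining=0 emitted=5 chunks_done=0
Byte 8 = 0x0D: mode=DATA_CR remaining=0 emitted=5 chunks_done=0
Byte 9 = 0x0A: mode=SIZE remaining=0 emitted=5 chunks_done=1
Byte 10 = '6': mode=SIZE remaining=0 emitted=5 chunks_done=1
Byte 11 = 0x0D: mode=SIZE_CR remaining=0 emitted=5 chunks_done=1
Byte 12 = 0x0A: mode=DATA remaining=6 emitted=5 chunks_done=1
Byte 13 = 'l': mode=DATA remaining=5 emitted=6 chunks_done=1
Byte 14 = 'v': mode=DATA remaining=4 emitted=7 chunks_done=1
Byte 15 = 'z': mode=DATA remaining=3 emitted=8 chunks_done=1
Byte 16 = 'y': mode=DATA remaining=2 emitted=9 chunks_done=1
Byte 17 = 'v': mode=DATA remaining=1 emitted=10 chunks_done=1
Byte 18 = '0': mode=DATA_DONE remaining=0 emitted=11 chunks_done=1
Byte 19 = 0x0D: mode=DATA_CR remaining=0 emitted=11 chunks_done=1
Byte 20 = 0x0A: mode=SIZE remaining=0 emitted=11 chunks_done=2
Byte 21 = '0': mode=SIZE remaining=0 emitted=11 chunks_done=2
Byte 22 = 0x0D: mode=SIZE_CR remaining=0 emitted=11 chunks_done=2
Byte 23 = 0x0A: mode=TERM remaining=0 emitted=11 chunks_done=2
Byte 24 = 0x0D: mode=TERM remaining=0 emitted=11 chunks_done=2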